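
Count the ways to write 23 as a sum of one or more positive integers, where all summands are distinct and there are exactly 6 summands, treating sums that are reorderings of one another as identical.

Enumerating:
8 + 5 + 4 + 3 + 2 + 1
7 + 6 + 4 + 3 + 2 + 1

2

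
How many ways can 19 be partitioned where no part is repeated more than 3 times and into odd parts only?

The partitions of 19 that satisfy the conditions:
19
1+1+17
1+3+15
1+5+13
3+3+13
1+1+1+3+13
1+7+11
3+5+11
1+1+1+5+11
1+1+3+3+11
1+9+9
3+7+9
1+1+1+7+9
5+5+9
1+1+3+5+9
1+3+3+3+9
5+7+7
1+1+3+7+7
1+1+5+5+7
1+3+3+5+7
1+1+1+3+3+3+7
1+3+5+5+5
3+3+3+5+5
1+1+1+3+3+5+5

24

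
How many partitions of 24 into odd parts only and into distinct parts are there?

11

The partitions of 24 that satisfy the conditions:
1, 23
3, 21
5, 19
7, 17
9, 15
1, 3, 5, 15
11, 13
1, 3, 7, 13
1, 3, 9, 11
1, 5, 7, 11
3, 5, 7, 9
That's 11 in total.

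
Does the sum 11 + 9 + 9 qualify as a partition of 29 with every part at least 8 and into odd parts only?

Yes

The parts sum to 29, and the condition 'every summand is at least 8' holds; the condition 'every summand is odd' holds.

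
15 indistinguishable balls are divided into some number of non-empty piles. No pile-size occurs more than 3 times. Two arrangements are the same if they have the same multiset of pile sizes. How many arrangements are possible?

A full systematic count gives 105.

105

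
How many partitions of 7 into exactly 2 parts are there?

Enumerating:
6, 1
5, 2
4, 3
That's 3 in total.

3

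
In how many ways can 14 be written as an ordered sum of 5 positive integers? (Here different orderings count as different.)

A composition of 14 into 5 positive parts is chosen by placing 4 dividers among the 13 gaps between 14 units: C(13,4) = 715.

715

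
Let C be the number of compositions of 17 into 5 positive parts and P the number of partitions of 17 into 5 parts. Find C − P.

1773

Ordered (compositions into 5 parts): C(16,4) = 1820.
Partitions of 17 into exactly 5 parts: 47.
Difference: 1820 − 47 = 1773.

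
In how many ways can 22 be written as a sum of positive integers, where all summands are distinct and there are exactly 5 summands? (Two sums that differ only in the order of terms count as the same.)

Enumerating:
12, 4, 3, 2, 1
11, 5, 3, 2, 1
10, 6, 3, 2, 1
10, 5, 4, 2, 1
9, 7, 3, 2, 1
9, 6, 4, 2, 1
9, 5, 4, 3, 1
8, 7, 4, 2, 1
8, 6, 5, 2, 1
8, 6, 4, 3, 1
8, 5, 4, 3, 2
7, 6, 5, 3, 1
7, 6, 4, 3, 2
That's 13 in total.

13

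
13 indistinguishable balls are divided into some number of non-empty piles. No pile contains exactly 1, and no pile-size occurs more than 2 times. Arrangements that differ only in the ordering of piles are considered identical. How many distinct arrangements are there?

18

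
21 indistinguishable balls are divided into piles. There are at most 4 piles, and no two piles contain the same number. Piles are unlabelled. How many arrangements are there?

65

There are too many to list fully; the first 12 (by largest part) are:
21
20,1
19,2
18,3
18,2,1
17,4
17,3,1
16,5
16,4,1
16,3,2
15,6
15,5,1
…and 53 more, for 65 total.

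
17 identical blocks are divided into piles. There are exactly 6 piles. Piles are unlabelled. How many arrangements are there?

44

A partial list (first 12 by largest part):
1+1+1+1+1+12
1+1+1+1+2+11
1+1+1+1+3+10
1+1+1+2+2+10
1+1+1+1+4+9
1+1+1+2+3+9
1+1+2+2+2+9
1+1+1+1+5+8
1+1+1+2+4+8
1+1+1+3+3+8
1+1+2+2+3+8
1+2+2+2+2+8
…and 32 more, for 44 total.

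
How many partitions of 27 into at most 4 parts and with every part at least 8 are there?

10

Enumerating:
27
19, 8
18, 9
17, 10
16, 11
15, 12
14, 13
11, 8, 8
10, 9, 8
9, 9, 9
Counting gives 10.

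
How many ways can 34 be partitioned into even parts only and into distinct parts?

38

A partial list (first 12 by largest part):
34
32,2
30,4
28,6
28,4,2
26,8
26,6,2
24,10
24,8,2
24,6,4
22,12
22,10,2
…and 26 more, for 38 total.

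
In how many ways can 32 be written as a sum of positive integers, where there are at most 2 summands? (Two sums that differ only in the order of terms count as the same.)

The partitions of 32 that satisfy the conditions:
32
31 + 1
30 + 2
29 + 3
28 + 4
27 + 5
26 + 6
25 + 7
24 + 8
23 + 9
22 + 10
21 + 11
20 + 12
19 + 13
18 + 14
17 + 15
16 + 16

17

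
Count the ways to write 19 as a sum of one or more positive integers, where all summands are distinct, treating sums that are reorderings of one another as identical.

54

A partial list (first 12 by largest part):
19
1+18
2+17
3+16
1+2+16
4+15
1+3+15
5+14
1+4+14
2+3+14
6+13
1+5+13
…and 42 more, for 54 total.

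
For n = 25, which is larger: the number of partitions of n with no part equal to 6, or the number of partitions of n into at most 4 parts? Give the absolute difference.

1283

Partitions of 25 with no part equal to 6: 1468.
Partitions of 25 into at most 4 parts: 185.
|1468 − 185| = 1283.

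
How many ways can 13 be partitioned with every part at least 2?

They are:
13
2,11
3,10
4,9
2,2,9
5,8
2,3,8
6,7
2,4,7
3,3,7
2,2,2,7
2,5,6
3,4,6
2,2,3,6
3,5,5
4,4,5
2,2,4,5
2,3,3,5
2,2,2,2,5
2,3,4,4
3,3,3,4
2,2,2,3,4
2,2,3,3,3
2,2,2,2,2,3

24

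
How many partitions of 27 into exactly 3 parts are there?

61

A partial list (first 12 by largest part):
1,1,25
1,2,24
1,3,23
2,2,23
1,4,22
2,3,22
1,5,21
2,4,21
3,3,21
1,6,20
2,5,20
3,4,20
…and 49 more, for 61 total.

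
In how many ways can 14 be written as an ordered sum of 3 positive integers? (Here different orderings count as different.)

78

Place 2 bars in the 13 internal gaps of a row of 14 dots: C(13,2) = 78.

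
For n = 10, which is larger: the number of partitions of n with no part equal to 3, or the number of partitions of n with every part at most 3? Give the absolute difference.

13

Partitions of 10 with no part equal to 3: 27.
Partitions of 10 with every part at most 3: 14.
|27 − 14| = 13.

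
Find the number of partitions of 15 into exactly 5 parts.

There are too many to list fully; the first 12 (by largest part) are:
11,1,1,1,1
10,2,1,1,1
9,3,1,1,1
9,2,2,1,1
8,4,1,1,1
8,3,2,1,1
8,2,2,2,1
7,5,1,1,1
7,4,2,1,1
7,3,3,1,1
7,3,2,2,1
7,2,2,2,2
…and 18 more, for 30 total.

30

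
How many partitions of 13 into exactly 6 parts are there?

They are:
8, 1, 1, 1, 1, 1
7, 2, 1, 1, 1, 1
6, 3, 1, 1, 1, 1
6, 2, 2, 1, 1, 1
5, 4, 1, 1, 1, 1
5, 3, 2, 1, 1, 1
5, 2, 2, 2, 1, 1
4, 4, 2, 1, 1, 1
4, 3, 3, 1, 1, 1
4, 3, 2, 2, 1, 1
4, 2, 2, 2, 2, 1
3, 3, 3, 2, 1, 1
3, 3, 2, 2, 2, 1
3, 2, 2, 2, 2, 2
That's 14 in total.

14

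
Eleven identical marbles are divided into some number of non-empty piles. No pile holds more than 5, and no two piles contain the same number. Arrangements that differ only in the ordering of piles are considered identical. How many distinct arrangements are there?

Enumerating:
2, 4, 5
1, 2, 3, 5

2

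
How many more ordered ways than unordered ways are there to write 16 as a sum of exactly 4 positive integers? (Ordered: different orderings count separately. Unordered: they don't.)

421

Ordered (compositions into 4 parts): C(15,3) = 455.
Unordered (partitions into 4 parts): 34.
Difference: 455 − 34 = 421.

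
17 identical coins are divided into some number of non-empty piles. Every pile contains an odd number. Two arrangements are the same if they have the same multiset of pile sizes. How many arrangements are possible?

There are too many to list fully; the first 12 (by largest part) are:
17
15, 1, 1
13, 3, 1
13, 1, 1, 1, 1
11, 5, 1
11, 3, 3
11, 3, 1, 1, 1
11, 1, 1, 1, 1, 1, 1
9, 7, 1
9, 5, 3
9, 5, 1, 1, 1
9, 3, 3, 1, 1
…and 26 more, for 38 total.

38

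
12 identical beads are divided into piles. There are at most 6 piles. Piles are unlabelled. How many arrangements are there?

58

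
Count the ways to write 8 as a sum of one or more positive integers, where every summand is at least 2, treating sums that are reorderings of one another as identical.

7

The partitions of 8 that satisfy the conditions:
8
6,2
5,3
4,4
4,2,2
3,3,2
2,2,2,2
Counting gives 7.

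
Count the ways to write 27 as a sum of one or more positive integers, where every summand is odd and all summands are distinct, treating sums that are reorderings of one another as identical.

Enumerating:
27
23+3+1
21+5+1
19+7+1
19+5+3
17+9+1
17+7+3
15+11+1
15+9+3
15+7+5
13+11+3
13+9+5
11+9+7
11+7+5+3+1

14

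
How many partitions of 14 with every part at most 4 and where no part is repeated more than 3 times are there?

Enumerating:
4,4,4,2
4,4,4,1,1
4,4,3,3
4,4,3,2,1
4,4,3,1,1,1
4,4,2,2,2
4,4,2,2,1,1
4,3,3,3,1
4,3,3,2,2
4,3,3,2,1,1
4,3,2,2,2,1
4,3,2,2,1,1,1
3,3,3,2,2,1
3,3,3,2,1,1,1
3,3,2,2,2,1,1

15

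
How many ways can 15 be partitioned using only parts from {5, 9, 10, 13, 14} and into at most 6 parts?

2

Enumerating:
10,5
5,5,5
Counting gives 2.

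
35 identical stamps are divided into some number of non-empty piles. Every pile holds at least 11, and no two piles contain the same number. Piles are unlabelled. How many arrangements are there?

They are:
35
24 + 11
23 + 12
22 + 13
21 + 14
20 + 15
19 + 16
18 + 17

8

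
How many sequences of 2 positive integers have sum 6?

5

A composition of 6 into 2 positive parts is chosen by placing 1 dividers among the 5 gaps between 6 units: C(5,1) = 5.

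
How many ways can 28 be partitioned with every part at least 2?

Direct enumeration gives 708 partitions.

708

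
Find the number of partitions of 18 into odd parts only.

46

A partial list (first 12 by largest part):
17 + 1
15 + 3
15 + 1 + 1 + 1
13 + 5
13 + 3 + 1 + 1
13 + 1 + 1 + 1 + 1 + 1
11 + 7
11 + 5 + 1 + 1
11 + 3 + 3 + 1
11 + 3 + 1 + 1 + 1 + 1
11 + 1 + 1 + 1 + 1 + 1 + 1 + 1
9 + 9
…and 34 more, for 46 total.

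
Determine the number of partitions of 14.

135

A full systematic count gives 135.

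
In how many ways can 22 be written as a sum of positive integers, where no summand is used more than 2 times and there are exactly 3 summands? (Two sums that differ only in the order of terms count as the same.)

There are too many to list fully; the first 12 (by largest part) are:
20+1+1
19+2+1
18+3+1
18+2+2
17+4+1
17+3+2
16+5+1
16+4+2
16+3+3
15+6+1
15+5+2
15+4+3
…and 28 more, for 40 total.

40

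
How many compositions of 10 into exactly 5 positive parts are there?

126

By stars and bars with positive parts, the count is C(9,4) = 126.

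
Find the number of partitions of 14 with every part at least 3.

13

Listing the qualifying partitions of 14:
14
11,3
10,4
9,5
8,6
8,3,3
7,7
7,4,3
6,5,3
6,4,4
5,5,4
5,3,3,3
4,4,3,3
Counting gives 13.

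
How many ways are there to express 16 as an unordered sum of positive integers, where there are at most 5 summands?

There are 101 such partitions.

101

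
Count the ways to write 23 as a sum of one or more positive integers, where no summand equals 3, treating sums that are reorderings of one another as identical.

628

Systematic enumeration (by largest part, then next-largest, …) yields 628.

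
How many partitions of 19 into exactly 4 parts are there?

There are too many to list fully; the first 12 (by largest part) are:
16 + 1 + 1 + 1
15 + 2 + 1 + 1
14 + 3 + 1 + 1
14 + 2 + 2 + 1
13 + 4 + 1 + 1
13 + 3 + 2 + 1
13 + 2 + 2 + 2
12 + 5 + 1 + 1
12 + 4 + 2 + 1
12 + 3 + 3 + 1
12 + 3 + 2 + 2
11 + 6 + 1 + 1
…and 42 more, for 54 total.

54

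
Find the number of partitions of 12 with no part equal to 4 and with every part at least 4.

3

The partitions of 12 that satisfy the conditions:
12
7 + 5
6 + 6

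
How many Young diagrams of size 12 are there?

77

Direct enumeration gives 77 partitions.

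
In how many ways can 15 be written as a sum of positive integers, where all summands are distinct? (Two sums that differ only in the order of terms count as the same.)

There are too many to list fully; the first 12 (by largest part) are:
15
14 + 1
13 + 2
12 + 3
12 + 2 + 1
11 + 4
11 + 3 + 1
10 + 5
10 + 4 + 1
10 + 3 + 2
9 + 6
9 + 5 + 1
…and 15 more, for 27 total.

27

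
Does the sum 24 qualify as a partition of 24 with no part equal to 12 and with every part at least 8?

Yes

The parts sum to 24, and the condition 'no summand equals 12' holds; the condition 'every summand is at least 8' holds.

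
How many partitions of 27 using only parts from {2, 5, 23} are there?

4

They are:
23 + 2 + 2
5 + 5 + 5 + 5 + 5 + 2
5 + 5 + 5 + 2 + 2 + 2 + 2 + 2 + 2
5 + 2 + 2 + 2 + 2 + 2 + 2 + 2 + 2 + 2 + 2 + 2
That's 4 in total.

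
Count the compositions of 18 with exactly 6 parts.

A composition of 18 into 6 positive parts is chosen by placing 5 dividers among the 17 gaps between 18 units: C(17,5) = 6188.

6188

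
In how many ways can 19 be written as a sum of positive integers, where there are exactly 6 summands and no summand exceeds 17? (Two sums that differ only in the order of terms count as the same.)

Direct enumeration gives 71 partitions.

71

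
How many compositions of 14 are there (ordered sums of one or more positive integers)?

8192

There are 13 gaps and each independently is a cut or not, giving 2^13 = 8192.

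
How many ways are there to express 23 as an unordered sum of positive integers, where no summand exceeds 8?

There are 764 such partitions.

764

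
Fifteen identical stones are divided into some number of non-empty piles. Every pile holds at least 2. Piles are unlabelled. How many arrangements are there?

41

There are too many to list fully; the first 12 (by largest part) are:
15
13,2
12,3
11,4
11,2,2
10,5
10,3,2
9,6
9,4,2
9,3,3
9,2,2,2
8,7
…and 29 more, for 41 total.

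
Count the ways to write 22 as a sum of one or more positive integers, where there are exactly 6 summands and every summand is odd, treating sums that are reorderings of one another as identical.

Enumerating:
17 + 1 + 1 + 1 + 1 + 1
15 + 3 + 1 + 1 + 1 + 1
13 + 5 + 1 + 1 + 1 + 1
13 + 3 + 3 + 1 + 1 + 1
11 + 7 + 1 + 1 + 1 + 1
11 + 5 + 3 + 1 + 1 + 1
11 + 3 + 3 + 3 + 1 + 1
9 + 9 + 1 + 1 + 1 + 1
9 + 7 + 3 + 1 + 1 + 1
9 + 5 + 5 + 1 + 1 + 1
9 + 5 + 3 + 3 + 1 + 1
9 + 3 + 3 + 3 + 3 + 1
7 + 7 + 5 + 1 + 1 + 1
7 + 7 + 3 + 3 + 1 + 1
7 + 5 + 5 + 3 + 1 + 1
7 + 5 + 3 + 3 + 3 + 1
7 + 3 + 3 + 3 + 3 + 3
5 + 5 + 5 + 5 + 1 + 1
5 + 5 + 5 + 3 + 3 + 1
5 + 5 + 3 + 3 + 3 + 3

20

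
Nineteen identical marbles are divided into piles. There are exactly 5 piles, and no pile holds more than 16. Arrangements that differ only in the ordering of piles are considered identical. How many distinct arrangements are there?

A partial list (first 12 by largest part):
1, 1, 1, 1, 15
1, 1, 1, 2, 14
1, 1, 1, 3, 13
1, 1, 2, 2, 13
1, 1, 1, 4, 12
1, 1, 2, 3, 12
1, 2, 2, 2, 12
1, 1, 1, 5, 11
1, 1, 2, 4, 11
1, 1, 3, 3, 11
1, 2, 2, 3, 11
2, 2, 2, 2, 11
…and 58 more, for 70 total.

70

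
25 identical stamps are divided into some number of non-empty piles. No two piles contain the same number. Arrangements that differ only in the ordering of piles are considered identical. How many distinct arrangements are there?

142

Systematic enumeration (by largest part, then next-largest, …) yields 142.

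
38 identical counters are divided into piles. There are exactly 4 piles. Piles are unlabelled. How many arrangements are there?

411

A full systematic count gives 411.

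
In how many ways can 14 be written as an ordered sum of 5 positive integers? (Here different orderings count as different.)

By stars and bars with positive parts, the count is C(13,4) = 715.

715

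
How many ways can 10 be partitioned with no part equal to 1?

Enumerating:
10
2, 8
3, 7
4, 6
2, 2, 6
5, 5
2, 3, 5
2, 4, 4
3, 3, 4
2, 2, 2, 4
2, 2, 3, 3
2, 2, 2, 2, 2
That's 12 in total.

12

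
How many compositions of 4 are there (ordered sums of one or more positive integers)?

8

The number of compositions of n is 2^(n−1); here 2^3 = 8.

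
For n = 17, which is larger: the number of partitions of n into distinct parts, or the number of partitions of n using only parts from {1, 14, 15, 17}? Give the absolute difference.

34

Partitions of 17 into distinct parts: 38.
Partitions of 17 using only parts from {1, 14, 15, 17}: 4.
|38 − 4| = 34.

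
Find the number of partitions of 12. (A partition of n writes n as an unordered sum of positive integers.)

Enumerating by decreasing first part gives 77 partitions in all.

77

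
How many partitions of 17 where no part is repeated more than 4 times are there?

There are 205 such partitions.

205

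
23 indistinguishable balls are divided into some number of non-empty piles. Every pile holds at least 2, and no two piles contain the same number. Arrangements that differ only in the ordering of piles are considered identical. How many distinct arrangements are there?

56

A partial list (first 12 by largest part):
23
2,21
3,20
4,19
5,18
2,3,18
6,17
2,4,17
7,16
2,5,16
3,4,16
8,15
…and 44 more, for 56 total.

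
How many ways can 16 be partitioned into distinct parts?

A partial list (first 12 by largest part):
16
15+1
14+2
13+3
13+2+1
12+4
12+3+1
11+5
11+4+1
11+3+2
10+6
10+5+1
…and 20 more, for 32 total.

32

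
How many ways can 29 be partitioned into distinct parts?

256

There are 256 such partitions.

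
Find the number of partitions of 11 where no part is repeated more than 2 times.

27

A partial list (first 12 by largest part):
11
10 + 1
9 + 2
9 + 1 + 1
8 + 3
8 + 2 + 1
7 + 4
7 + 3 + 1
7 + 2 + 2
7 + 2 + 1 + 1
6 + 5
6 + 4 + 1
…and 15 more, for 27 total.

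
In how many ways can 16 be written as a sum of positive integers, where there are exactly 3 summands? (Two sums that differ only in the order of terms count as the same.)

Listing the qualifying partitions of 16:
14,1,1
13,2,1
12,3,1
12,2,2
11,4,1
11,3,2
10,5,1
10,4,2
10,3,3
9,6,1
9,5,2
9,4,3
8,7,1
8,6,2
8,5,3
8,4,4
7,7,2
7,6,3
7,5,4
6,6,4
6,5,5
Counting gives 21.

21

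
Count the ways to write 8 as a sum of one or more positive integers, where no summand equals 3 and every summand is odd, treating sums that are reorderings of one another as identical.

3

The partitions of 8 that satisfy the conditions:
7+1
5+1+1+1
1+1+1+1+1+1+1+1
That's 3 in total.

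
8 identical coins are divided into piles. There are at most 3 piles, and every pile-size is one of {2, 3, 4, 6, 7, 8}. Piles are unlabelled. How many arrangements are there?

5

Enumerating:
8
2, 6
4, 4
2, 2, 4
2, 3, 3
That's 5 in total.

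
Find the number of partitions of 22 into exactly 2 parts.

Enumerating:
21 + 1
20 + 2
19 + 3
18 + 4
17 + 5
16 + 6
15 + 7
14 + 8
13 + 9
12 + 10
11 + 11

11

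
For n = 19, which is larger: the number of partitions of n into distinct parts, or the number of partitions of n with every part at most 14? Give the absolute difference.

424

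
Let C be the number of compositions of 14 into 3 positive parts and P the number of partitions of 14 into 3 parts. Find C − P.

Ordered (compositions into 3 parts): C(13,2) = 78.
Partitions of 14 into exactly 3 parts: 16.
Difference: 78 − 16 = 62.

62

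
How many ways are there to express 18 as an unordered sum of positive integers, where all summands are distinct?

46

There are too many to list fully; the first 12 (by largest part) are:
18
17, 1
16, 2
15, 3
15, 2, 1
14, 4
14, 3, 1
13, 5
13, 4, 1
13, 3, 2
12, 6
12, 5, 1
…and 34 more, for 46 total.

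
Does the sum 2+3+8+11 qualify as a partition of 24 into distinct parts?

The parts sum to 24, and the condition 'all summands are distinct' holds.

Yes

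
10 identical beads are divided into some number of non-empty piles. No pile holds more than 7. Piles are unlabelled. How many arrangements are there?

38

A partial list (first 12 by largest part):
3, 7
1, 2, 7
1, 1, 1, 7
4, 6
1, 3, 6
2, 2, 6
1, 1, 2, 6
1, 1, 1, 1, 6
5, 5
1, 4, 5
2, 3, 5
1, 1, 3, 5
…and 26 more, for 38 total.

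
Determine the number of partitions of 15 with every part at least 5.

5

Enumerating:
15
5, 10
6, 9
7, 8
5, 5, 5
That's 5 in total.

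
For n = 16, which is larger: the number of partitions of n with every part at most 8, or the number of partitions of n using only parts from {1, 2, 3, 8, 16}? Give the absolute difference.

144

Partitions of 16 with every part at most 8: 186.
Partitions of 16 using only parts from {1, 2, 3, 8, 16}: 42.
|186 − 42| = 144.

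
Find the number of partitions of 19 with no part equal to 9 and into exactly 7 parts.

60

There are too many to list fully; the first 12 (by largest part) are:
13+1+1+1+1+1+1
12+2+1+1+1+1+1
11+3+1+1+1+1+1
11+2+2+1+1+1+1
10+4+1+1+1+1+1
10+3+2+1+1+1+1
10+2+2+2+1+1+1
8+6+1+1+1+1+1
8+5+2+1+1+1+1
8+4+3+1+1+1+1
8+4+2+2+1+1+1
8+3+3+2+1+1+1
…and 48 more, for 60 total.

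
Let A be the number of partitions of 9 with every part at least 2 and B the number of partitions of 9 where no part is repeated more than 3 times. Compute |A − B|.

14

Partitions of 9 with every part at least 2: 8.
Partitions of 9 where no part is repeated more than 3 times: 22.
|8 − 22| = 14.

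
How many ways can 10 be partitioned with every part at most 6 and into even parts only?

5

Listing the qualifying partitions of 10:
4, 6
2, 2, 6
2, 4, 4
2, 2, 2, 4
2, 2, 2, 2, 2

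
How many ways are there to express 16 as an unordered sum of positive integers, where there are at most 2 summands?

9

Enumerating:
16
15,1
14,2
13,3
12,4
11,5
10,6
9,7
8,8
That's 9 in total.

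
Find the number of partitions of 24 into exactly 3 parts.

There are too many to list fully; the first 12 (by largest part) are:
1,1,22
1,2,21
1,3,20
2,2,20
1,4,19
2,3,19
1,5,18
2,4,18
3,3,18
1,6,17
2,5,17
3,4,17
…and 36 more, for 48 total.

48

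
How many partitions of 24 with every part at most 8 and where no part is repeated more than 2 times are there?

Systematic enumeration (by largest part, then next-largest, …) yields 138.

138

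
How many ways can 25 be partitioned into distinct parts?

142

There are 142 such partitions.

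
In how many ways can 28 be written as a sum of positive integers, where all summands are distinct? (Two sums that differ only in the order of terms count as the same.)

Systematic enumeration (by largest part, then next-largest, …) yields 222.

222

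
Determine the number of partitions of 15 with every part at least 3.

Enumerating:
15
12, 3
11, 4
10, 5
9, 6
9, 3, 3
8, 7
8, 4, 3
7, 5, 3
7, 4, 4
6, 6, 3
6, 5, 4
6, 3, 3, 3
5, 5, 5
5, 4, 3, 3
4, 4, 4, 3
3, 3, 3, 3, 3

17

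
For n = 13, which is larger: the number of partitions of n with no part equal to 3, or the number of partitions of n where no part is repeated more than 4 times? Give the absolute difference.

17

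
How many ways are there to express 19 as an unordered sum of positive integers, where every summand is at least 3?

39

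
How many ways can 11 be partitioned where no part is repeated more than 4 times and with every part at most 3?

8

The partitions of 11 that satisfy the conditions:
3,3,3,2
3,3,3,1,1
3,3,2,2,1
3,3,2,1,1,1
3,2,2,2,2
3,2,2,2,1,1
3,2,2,1,1,1,1
2,2,2,2,1,1,1
That's 8 in total.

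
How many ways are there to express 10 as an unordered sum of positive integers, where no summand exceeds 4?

Enumerating:
4 + 4 + 2
4 + 4 + 1 + 1
4 + 3 + 3
4 + 3 + 2 + 1
4 + 3 + 1 + 1 + 1
4 + 2 + 2 + 2
4 + 2 + 2 + 1 + 1
4 + 2 + 1 + 1 + 1 + 1
4 + 1 + 1 + 1 + 1 + 1 + 1
3 + 3 + 3 + 1
3 + 3 + 2 + 2
3 + 3 + 2 + 1 + 1
3 + 3 + 1 + 1 + 1 + 1
3 + 2 + 2 + 2 + 1
3 + 2 + 2 + 1 + 1 + 1
3 + 2 + 1 + 1 + 1 + 1 + 1
3 + 1 + 1 + 1 + 1 + 1 + 1 + 1
2 + 2 + 2 + 2 + 2
2 + 2 + 2 + 2 + 1 + 1
2 + 2 + 2 + 1 + 1 + 1 + 1
2 + 2 + 1 + 1 + 1 + 1 + 1 + 1
2 + 1 + 1 + 1 + 1 + 1 + 1 + 1 + 1
1 + 1 + 1 + 1 + 1 + 1 + 1 + 1 + 1 + 1

23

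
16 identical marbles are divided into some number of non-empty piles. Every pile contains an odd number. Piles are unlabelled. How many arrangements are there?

32

There are too many to list fully; the first 12 (by largest part) are:
15,1
13,3
13,1,1,1
11,5
11,3,1,1
11,1,1,1,1,1
9,7
9,5,1,1
9,3,3,1
9,3,1,1,1,1
9,1,1,1,1,1,1,1
7,7,1,1
…and 20 more, for 32 total.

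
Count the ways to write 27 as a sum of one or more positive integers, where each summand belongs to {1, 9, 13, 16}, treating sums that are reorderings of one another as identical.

9

Enumerating:
16, 9, 1, 1
16, 1, 1, 1, 1, 1, 1, 1, 1, 1, 1, 1
13, 13, 1
13, 9, 1, 1, 1, 1, 1
13, 1, 1, 1, 1, 1, 1, 1, 1, 1, 1, 1, 1, 1, 1
9, 9, 9
9, 9, 1, 1, 1, 1, 1, 1, 1, 1, 1
9, 1, 1, 1, 1, 1, 1, 1, 1, 1, 1, 1, 1, 1, 1, 1, 1, 1, 1
1, 1, 1, 1, 1, 1, 1, 1, 1, 1, 1, 1, 1, 1, 1, 1, 1, 1, 1, 1, 1, 1, 1, 1, 1, 1, 1
That's 9 in total.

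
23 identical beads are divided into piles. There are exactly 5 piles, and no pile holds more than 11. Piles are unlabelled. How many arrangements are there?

103

There are 103 such partitions.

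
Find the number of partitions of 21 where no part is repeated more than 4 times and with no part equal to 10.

461

Direct enumeration gives 461 partitions.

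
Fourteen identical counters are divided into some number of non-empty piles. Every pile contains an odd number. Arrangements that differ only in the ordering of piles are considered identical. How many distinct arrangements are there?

22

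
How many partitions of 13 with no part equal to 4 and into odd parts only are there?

18

The partitions of 13 that satisfy the conditions:
13
11,1,1
9,3,1
9,1,1,1,1
7,5,1
7,3,3
7,3,1,1,1
7,1,1,1,1,1,1
5,5,3
5,5,1,1,1
5,3,3,1,1
5,3,1,1,1,1,1
5,1,1,1,1,1,1,1,1
3,3,3,3,1
3,3,3,1,1,1,1
3,3,1,1,1,1,1,1,1
3,1,1,1,1,1,1,1,1,1,1
1,1,1,1,1,1,1,1,1,1,1,1,1
That's 18 in total.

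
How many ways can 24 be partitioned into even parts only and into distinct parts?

15

Listing the qualifying partitions of 24:
24
2 + 22
4 + 20
6 + 18
2 + 4 + 18
8 + 16
2 + 6 + 16
10 + 14
2 + 8 + 14
4 + 6 + 14
2 + 10 + 12
4 + 8 + 12
2 + 4 + 6 + 12
6 + 8 + 10
2 + 4 + 8 + 10
That's 15 in total.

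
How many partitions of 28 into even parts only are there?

Counting exhaustively, 135 partitions satisfy the conditions.

135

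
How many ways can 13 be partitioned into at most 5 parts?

A partial list (first 12 by largest part):
13
12 + 1
11 + 2
11 + 1 + 1
10 + 3
10 + 2 + 1
10 + 1 + 1 + 1
9 + 4
9 + 3 + 1
9 + 2 + 2
9 + 2 + 1 + 1
9 + 1 + 1 + 1 + 1
…and 45 more, for 57 total.

57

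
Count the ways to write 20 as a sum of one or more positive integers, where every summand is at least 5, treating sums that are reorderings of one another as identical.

13

They are:
20
15,5
14,6
13,7
12,8
11,9
10,10
10,5,5
9,6,5
8,7,5
8,6,6
7,7,6
5,5,5,5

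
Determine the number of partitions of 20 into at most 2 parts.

Enumerating:
20
19+1
18+2
17+3
16+4
15+5
14+6
13+7
12+8
11+9
10+10

11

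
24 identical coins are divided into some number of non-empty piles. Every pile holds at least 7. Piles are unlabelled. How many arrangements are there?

10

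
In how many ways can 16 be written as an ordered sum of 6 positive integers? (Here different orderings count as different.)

By stars and bars with positive parts, the count is C(15,5) = 3003.

3003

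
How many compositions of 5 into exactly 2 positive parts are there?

Equivalently, choose which 1 of the 4 gaps become plus signs: C(4,1) = 4.

4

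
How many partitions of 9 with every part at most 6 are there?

There are too many to list fully; the first 12 (by largest part) are:
6+3
6+2+1
6+1+1+1
5+4
5+3+1
5+2+2
5+2+1+1
5+1+1+1+1
4+4+1
4+3+2
4+3+1+1
4+2+2+1
…and 14 more, for 26 total.

26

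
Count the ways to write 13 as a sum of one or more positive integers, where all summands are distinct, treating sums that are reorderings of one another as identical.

18

Enumerating:
13
12+1
11+2
10+3
10+2+1
9+4
9+3+1
8+5
8+4+1
8+3+2
7+6
7+5+1
7+4+2
7+3+2+1
6+5+2
6+4+3
6+4+2+1
5+4+3+1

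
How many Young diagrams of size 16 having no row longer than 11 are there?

Counting exhaustively, 219 partitions satisfy the conditions.

219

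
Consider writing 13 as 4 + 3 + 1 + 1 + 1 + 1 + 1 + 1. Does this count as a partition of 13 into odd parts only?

The parts sum to 13, and the condition 'every summand is odd' is violated.

No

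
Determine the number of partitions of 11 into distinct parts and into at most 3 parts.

Listing the qualifying partitions of 11:
11
1,10
2,9
3,8
1,2,8
4,7
1,3,7
5,6
1,4,6
2,3,6
2,4,5

11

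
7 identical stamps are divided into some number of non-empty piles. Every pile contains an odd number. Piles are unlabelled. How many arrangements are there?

Enumerating:
7
5,1,1
3,3,1
3,1,1,1,1
1,1,1,1,1,1,1
Counting gives 5.

5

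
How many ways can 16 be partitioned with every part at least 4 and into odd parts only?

2

Listing the qualifying partitions of 16:
11, 5
9, 7
Counting gives 2.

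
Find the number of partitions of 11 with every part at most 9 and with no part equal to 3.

32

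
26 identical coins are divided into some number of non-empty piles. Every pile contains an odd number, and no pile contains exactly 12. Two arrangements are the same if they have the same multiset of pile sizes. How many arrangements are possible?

165

A full systematic count gives 165.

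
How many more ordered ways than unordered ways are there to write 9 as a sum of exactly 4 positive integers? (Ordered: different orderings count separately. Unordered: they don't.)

Compositions: C(8,3) = 56.
Unordered (partitions into 4 parts): 6.
Difference: 56 − 6 = 50.

50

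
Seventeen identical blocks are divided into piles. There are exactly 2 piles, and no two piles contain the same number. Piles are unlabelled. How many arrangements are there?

They are:
16,1
15,2
14,3
13,4
12,5
11,6
10,7
9,8

8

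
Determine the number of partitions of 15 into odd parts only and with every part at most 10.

23

The partitions of 15 that satisfy the conditions:
9,5,1
9,3,3
9,3,1,1,1
9,1,1,1,1,1,1
7,7,1
7,5,3
7,5,1,1,1
7,3,3,1,1
7,3,1,1,1,1,1
7,1,1,1,1,1,1,1,1
5,5,5
5,5,3,1,1
5,5,1,1,1,1,1
5,3,3,3,1
5,3,3,1,1,1,1
5,3,1,1,1,1,1,1,1
5,1,1,1,1,1,1,1,1,1,1
3,3,3,3,3
3,3,3,3,1,1,1
3,3,3,1,1,1,1,1,1
3,3,1,1,1,1,1,1,1,1,1
3,1,1,1,1,1,1,1,1,1,1,1,1
1,1,1,1,1,1,1,1,1,1,1,1,1,1,1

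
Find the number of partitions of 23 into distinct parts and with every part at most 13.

Systematic enumeration (by largest part, then next-largest, …) yields 71.

71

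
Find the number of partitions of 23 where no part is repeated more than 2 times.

355

Systematic enumeration (by largest part, then next-largest, …) yields 355.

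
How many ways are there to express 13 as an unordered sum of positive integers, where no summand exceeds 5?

57

There are too many to list fully; the first 12 (by largest part) are:
5+5+3
5+5+2+1
5+5+1+1+1
5+4+4
5+4+3+1
5+4+2+2
5+4+2+1+1
5+4+1+1+1+1
5+3+3+2
5+3+3+1+1
5+3+2+2+1
5+3+2+1+1+1
…and 45 more, for 57 total.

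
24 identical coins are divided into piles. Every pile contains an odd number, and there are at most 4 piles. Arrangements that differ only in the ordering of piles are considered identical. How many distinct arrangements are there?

There are too many to list fully; the first 12 (by largest part) are:
23,1
21,3
21,1,1,1
19,5
19,3,1,1
17,7
17,5,1,1
17,3,3,1
15,9
15,7,1,1
15,5,3,1
15,3,3,3
…and 17 more, for 29 total.

29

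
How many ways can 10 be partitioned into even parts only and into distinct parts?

3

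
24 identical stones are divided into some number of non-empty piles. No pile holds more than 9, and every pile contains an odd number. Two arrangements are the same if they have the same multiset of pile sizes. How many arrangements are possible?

74

Counting exhaustively, 74 partitions satisfy the conditions.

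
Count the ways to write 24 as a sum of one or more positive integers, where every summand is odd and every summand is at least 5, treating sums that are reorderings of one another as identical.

Enumerating:
19,5
17,7
15,9
13,11
9,5,5,5
7,7,5,5
Counting gives 6.

6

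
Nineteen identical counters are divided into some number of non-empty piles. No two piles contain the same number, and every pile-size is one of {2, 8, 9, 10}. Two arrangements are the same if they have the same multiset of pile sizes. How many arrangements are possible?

Listing the qualifying partitions of 19:
9 + 10
2 + 8 + 9

2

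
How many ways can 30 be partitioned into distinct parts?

Systematic enumeration (by largest part, then next-largest, …) yields 296.

296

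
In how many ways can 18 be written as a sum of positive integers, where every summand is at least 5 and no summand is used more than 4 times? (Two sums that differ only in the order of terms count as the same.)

The partitions of 18 that satisfy the conditions:
18
13+5
12+6
11+7
10+8
9+9
8+5+5
7+6+5
6+6+6

9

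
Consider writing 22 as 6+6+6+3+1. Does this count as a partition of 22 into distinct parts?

The parts sum to 22, and the condition 'all summands are distinct' is violated.

No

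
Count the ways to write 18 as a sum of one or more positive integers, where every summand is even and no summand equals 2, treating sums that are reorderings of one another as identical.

8

They are:
18
14,4
12,6
10,8
10,4,4
8,6,4
6,6,6
6,4,4,4
Counting gives 8.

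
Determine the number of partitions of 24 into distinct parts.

Direct enumeration gives 122 partitions.

122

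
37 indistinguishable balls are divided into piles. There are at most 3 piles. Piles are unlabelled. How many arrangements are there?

133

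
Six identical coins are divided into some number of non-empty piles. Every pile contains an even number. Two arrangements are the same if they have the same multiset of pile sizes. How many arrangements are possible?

3

The partitions of 6 that satisfy the conditions:
6
4+2
2+2+2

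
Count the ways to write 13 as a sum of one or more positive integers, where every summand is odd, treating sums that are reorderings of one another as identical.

18

Listing the qualifying partitions of 13:
13
11,1,1
9,3,1
9,1,1,1,1
7,5,1
7,3,3
7,3,1,1,1
7,1,1,1,1,1,1
5,5,3
5,5,1,1,1
5,3,3,1,1
5,3,1,1,1,1,1
5,1,1,1,1,1,1,1,1
3,3,3,3,1
3,3,3,1,1,1,1
3,3,1,1,1,1,1,1,1
3,1,1,1,1,1,1,1,1,1,1
1,1,1,1,1,1,1,1,1,1,1,1,1
That's 18 in total.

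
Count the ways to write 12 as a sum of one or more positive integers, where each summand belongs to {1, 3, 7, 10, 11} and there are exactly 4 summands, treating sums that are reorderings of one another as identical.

2

Listing the qualifying partitions of 12:
7 + 3 + 1 + 1
3 + 3 + 3 + 3
Counting gives 2.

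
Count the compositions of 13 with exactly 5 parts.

495

By stars and bars with positive parts, the count is C(12,4) = 495.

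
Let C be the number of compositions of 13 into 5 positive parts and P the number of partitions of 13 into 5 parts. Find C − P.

477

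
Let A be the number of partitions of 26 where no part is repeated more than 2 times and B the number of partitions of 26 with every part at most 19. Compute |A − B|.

1789

Partitions of 26 where no part is repeated more than 2 times: 617.
Partitions of 26 with every part at most 19: 2406.
|617 − 2406| = 1789.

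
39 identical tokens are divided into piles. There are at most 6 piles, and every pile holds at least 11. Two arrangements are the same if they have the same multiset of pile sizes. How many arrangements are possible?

Listing the qualifying partitions of 39:
39
28, 11
27, 12
26, 13
25, 14
24, 15
23, 16
22, 17
21, 18
20, 19
17, 11, 11
16, 12, 11
15, 13, 11
15, 12, 12
14, 14, 11
14, 13, 12
13, 13, 13

17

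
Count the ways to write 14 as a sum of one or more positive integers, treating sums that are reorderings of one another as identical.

A full systematic count gives 135.

135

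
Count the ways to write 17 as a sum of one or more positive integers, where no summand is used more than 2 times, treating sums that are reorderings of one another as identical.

There are 108 such partitions.

108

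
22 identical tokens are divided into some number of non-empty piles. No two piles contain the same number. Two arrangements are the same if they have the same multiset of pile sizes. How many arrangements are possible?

89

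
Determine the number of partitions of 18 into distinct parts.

46

A partial list (first 12 by largest part):
18
17, 1
16, 2
15, 3
15, 2, 1
14, 4
14, 3, 1
13, 5
13, 4, 1
13, 3, 2
12, 6
12, 5, 1
…and 34 more, for 46 total.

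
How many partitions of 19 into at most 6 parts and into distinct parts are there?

54

There are too many to list fully; the first 12 (by largest part) are:
19
18+1
17+2
16+3
16+2+1
15+4
15+3+1
14+5
14+4+1
14+3+2
13+6
13+5+1
…and 42 more, for 54 total.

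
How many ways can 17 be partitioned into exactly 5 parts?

There are too many to list fully; the first 12 (by largest part) are:
13 + 1 + 1 + 1 + 1
12 + 2 + 1 + 1 + 1
11 + 3 + 1 + 1 + 1
11 + 2 + 2 + 1 + 1
10 + 4 + 1 + 1 + 1
10 + 3 + 2 + 1 + 1
10 + 2 + 2 + 2 + 1
9 + 5 + 1 + 1 + 1
9 + 4 + 2 + 1 + 1
9 + 3 + 3 + 1 + 1
9 + 3 + 2 + 2 + 1
9 + 2 + 2 + 2 + 2
…and 35 more, for 47 total.

47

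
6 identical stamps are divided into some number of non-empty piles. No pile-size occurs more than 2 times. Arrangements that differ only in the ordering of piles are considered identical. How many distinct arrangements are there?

7

The partitions of 6 that satisfy the conditions:
6
5,1
4,2
4,1,1
3,3
3,2,1
2,2,1,1
Counting gives 7.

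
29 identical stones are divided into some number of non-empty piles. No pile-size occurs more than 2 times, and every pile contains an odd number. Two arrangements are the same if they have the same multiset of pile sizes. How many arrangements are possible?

53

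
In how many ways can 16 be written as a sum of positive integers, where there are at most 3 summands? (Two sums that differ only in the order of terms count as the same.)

There are too many to list fully; the first 12 (by largest part) are:
16
1+15
2+14
1+1+14
3+13
1+2+13
4+12
1+3+12
2+2+12
5+11
1+4+11
2+3+11
…and 18 more, for 30 total.

30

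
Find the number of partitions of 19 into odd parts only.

54

A partial list (first 12 by largest part):
19
1,1,17
1,3,15
1,1,1,1,15
1,5,13
3,3,13
1,1,1,3,13
1,1,1,1,1,1,13
1,7,11
3,5,11
1,1,1,5,11
1,1,3,3,11
…and 42 more, for 54 total.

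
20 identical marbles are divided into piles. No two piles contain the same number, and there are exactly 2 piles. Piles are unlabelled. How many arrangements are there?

9

They are:
19+1
18+2
17+3
16+4
15+5
14+6
13+7
12+8
11+9
That's 9 in total.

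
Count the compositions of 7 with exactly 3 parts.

15

Equivalently, choose which 2 of the 6 gaps become plus signs: C(6,2) = 15.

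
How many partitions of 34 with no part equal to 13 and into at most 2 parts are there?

17

Listing the qualifying partitions of 34:
34
33 + 1
32 + 2
31 + 3
30 + 4
29 + 5
28 + 6
27 + 7
26 + 8
25 + 9
24 + 10
23 + 11
22 + 12
20 + 14
19 + 15
18 + 16
17 + 17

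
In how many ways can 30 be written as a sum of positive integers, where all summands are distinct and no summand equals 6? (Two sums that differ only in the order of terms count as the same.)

There are 208 such partitions.

208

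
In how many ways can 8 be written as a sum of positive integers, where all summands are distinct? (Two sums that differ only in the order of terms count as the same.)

6

Listing the qualifying partitions of 8:
8
7+1
6+2
5+3
5+2+1
4+3+1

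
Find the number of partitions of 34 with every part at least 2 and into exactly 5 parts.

A full systematic count gives 333.

333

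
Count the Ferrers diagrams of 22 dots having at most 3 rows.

A partial list (first 12 by largest part):
22
21+1
20+2
20+1+1
19+3
19+2+1
18+4
18+3+1
18+2+2
17+5
17+4+1
17+3+2
…and 40 more, for 52 total.

52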